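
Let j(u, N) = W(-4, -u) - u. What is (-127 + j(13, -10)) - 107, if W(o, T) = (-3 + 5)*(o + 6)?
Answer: -243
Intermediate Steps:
W(o, T) = 12 + 2*o (W(o, T) = 2*(6 + o) = 12 + 2*o)
j(u, N) = 4 - u (j(u, N) = (12 + 2*(-4)) - u = (12 - 8) - u = 4 - u)
(-127 + j(13, -10)) - 107 = (-127 + (4 - 1*13)) - 107 = (-127 + (4 - 13)) - 107 = (-127 - 9) - 107 = -136 - 107 = -243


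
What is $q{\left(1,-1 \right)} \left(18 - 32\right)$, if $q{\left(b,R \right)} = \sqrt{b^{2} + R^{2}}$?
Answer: $- 14 \sqrt{2} \approx -19.799$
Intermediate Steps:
$q{\left(b,R \right)} = \sqrt{R^{2} + b^{2}}$
$q{\left(1,-1 \right)} \left(18 - 32\right) = \sqrt{\left(-1\right)^{2} + 1^{2}} \left(18 - 32\right) = \sqrt{1 + 1} \left(-14\right) = \sqrt{2} \left(-14\right) = - 14 \sqrt{2}$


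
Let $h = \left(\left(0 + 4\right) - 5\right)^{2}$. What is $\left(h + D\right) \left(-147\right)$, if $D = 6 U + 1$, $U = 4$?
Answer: $-3822$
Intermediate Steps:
$h = 1$ ($h = \left(4 - 5\right)^{2} = \left(-1\right)^{2} = 1$)
$D = 25$ ($D = 6 \cdot 4 + 1 = 24 + 1 = 25$)
$\left(h + D\right) \left(-147\right) = \left(1 + 25\right) \left(-147\right) = 26 \left(-147\right) = -3822$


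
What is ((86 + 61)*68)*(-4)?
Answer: -39984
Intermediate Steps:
((86 + 61)*68)*(-4) = (147*68)*(-4) = 9996*(-4) = -39984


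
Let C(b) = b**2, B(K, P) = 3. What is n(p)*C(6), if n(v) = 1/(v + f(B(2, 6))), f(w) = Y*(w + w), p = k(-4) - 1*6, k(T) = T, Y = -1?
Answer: -9/4 ≈ -2.2500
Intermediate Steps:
p = -10 (p = -4 - 1*6 = -4 - 6 = -10)
f(w) = -2*w (f(w) = -(w + w) = -2*w)
n(v) = 1/(-6 + v) (n(v) = 1/(v - 2*3) = 1/(v - 6) = 1/(-6 + v))
n(p)*C(6) = 6**2/(-6 - 10) = 36/(-16) = -1/16*36 = -9/4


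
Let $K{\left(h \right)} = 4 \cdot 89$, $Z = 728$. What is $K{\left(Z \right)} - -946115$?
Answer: $946471$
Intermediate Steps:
$K{\left(h \right)} = 356$
$K{\left(Z \right)} - -946115 = 356 - -946115 = 356 + 946115 = 946471$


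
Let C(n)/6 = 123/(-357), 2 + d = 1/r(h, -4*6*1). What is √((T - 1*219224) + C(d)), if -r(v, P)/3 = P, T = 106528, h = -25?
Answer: I*√1595917330/119 ≈ 335.71*I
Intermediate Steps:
r(v, P) = -3*P
d = -143/72 (d = -2 + 1/(-3*(-4*6)) = -2 + 1/(-(-72)) = -2 + 1/(-3*(-24)) = -2 + 1/72 = -143/72 ≈ -1.9861)
C(n) = -246/119 (C(n) = 6*(123/(-357)) = 6*(123*(-1/357)) = 6*(-41/119) = -246/119)
√((T - 1*219224) + C(d)) = √((106528 - 1*219224) - 246/119) = √((106528 - 219224) - 246/119) = √(-112696 - 246/119) = √(-13411070/119) = I*√1595917330/119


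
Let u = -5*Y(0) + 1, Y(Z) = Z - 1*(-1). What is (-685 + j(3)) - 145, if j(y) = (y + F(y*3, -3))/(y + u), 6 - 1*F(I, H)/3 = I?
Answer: -824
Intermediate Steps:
F(I, H) = 18 - 3*I
Y(Z) = 1 + Z (Y(Z) = Z + 1 = 1 + Z)
u = -4 (u = -5*(1 + 0) + 1 = -5*1 + 1 = -5 + 1 = -4)
j(y) = (18 - 8*y)/(-4 + y) (j(y) = (y + (18 - 3*y*3))/(y - 4) = (y + (18 - 9*y))/(-4 + y) = (18 - 8*y)/(-4 + y))
(-685 + j(3)) - 145 = (-685 + 2*(9 - 4*3)/(-4 + 3)) - 145 = (-685 + 2*(9 - 12)/(-1)) - 145 = (-685 + 2*(-1)*(-3)) - 145 = (-685 + 6) - 145 = -679 - 145 = -824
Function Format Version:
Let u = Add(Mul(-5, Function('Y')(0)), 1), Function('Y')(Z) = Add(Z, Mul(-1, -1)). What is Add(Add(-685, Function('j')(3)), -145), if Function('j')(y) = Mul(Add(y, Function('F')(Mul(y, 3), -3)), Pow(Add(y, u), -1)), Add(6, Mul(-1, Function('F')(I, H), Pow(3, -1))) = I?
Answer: -824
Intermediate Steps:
Function('F')(I, H) = Add(18, Mul(-3, I))
Function('Y')(Z) = Add(1, Z) (Function('Y')(Z) = Add(Z, 1) = Add(1, Z))
u = -4 (u = Add(Mul(-5, Add(1, 0)), 1) = Add(Mul(-5, 1), 1) = Add(-5, 1) = -4)
Function('j')(y) = Mul(Pow(Add(-4, y), -1), Add(18, Mul(-8, y))) (Function('j')(y) = Mul(Add(y, Add(18, Mul(-3, Mul(y, 3)))), Pow(Add(y, -4), -1)) = Mul(Add(y, Add(18, Mul(-3, Mul(3, y)))), Pow(Add(-4, y), -1)) = Mul(Add(y, Add(18, Mul(-9, y))), Pow(Add(-4, y), -1)) = Mul(Add(18, Mul(-8, y)), Pow(Add(-4, y), -1)) = Mul(Pow(Add(-4, y), -1), Add(18, Mul(-8, y))))
Add(Add(-685, Function('j')(3)), -145) = Add(Add(-685, Mul(2, Pow(Add(-4, 3), -1), Add(9, Mul(-4, 3)))), -145) = Add(Add(-685, Mul(2, Pow(-1, -1), Add(9, -12))), -145) = Add(Add(-685, Mul(2, -1, -3)), -145) = Add(Add(-685, 6), -145) = Add(-679, -145) = -824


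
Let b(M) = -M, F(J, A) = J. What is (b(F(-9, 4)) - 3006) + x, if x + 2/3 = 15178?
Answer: 36541/3 ≈ 12180.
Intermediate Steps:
x = 45532/3 (x = -⅔ + 15178 = 45532/3 ≈ 15177.)
(b(F(-9, 4)) - 3006) + x = (-1*(-9) - 3006) + 45532/3 = (9 - 3006) + 45532/3 = -2997 + 45532/3 = 36541/3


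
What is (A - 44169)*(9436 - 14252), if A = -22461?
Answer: 320890080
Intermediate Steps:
(A - 44169)*(9436 - 14252) = (-22461 - 44169)*(9436 - 14252) = -66630*(-4816) = 320890080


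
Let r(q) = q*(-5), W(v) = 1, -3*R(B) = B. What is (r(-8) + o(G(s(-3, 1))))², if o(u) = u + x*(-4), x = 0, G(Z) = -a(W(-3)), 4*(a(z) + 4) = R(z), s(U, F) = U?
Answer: 279841/144 ≈ 1943.3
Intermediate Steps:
R(B) = -B/3
a(z) = -4 - z/12 (a(z) = -4 + (-z/3)/4 = -4 - z/12)
r(q) = -5*q
G(Z) = 49/12 (G(Z) = -(-4 - 1/12*1) = -(-4 - 1/12) = -1*(-49/12) = 49/12)
o(u) = u (o(u) = u + 0*(-4) = u + 0 = u)
(r(-8) + o(G(s(-3, 1))))² = (-5*(-8) + 49/12)² = (40 + 49/12)² = (529/12)² = 279841/144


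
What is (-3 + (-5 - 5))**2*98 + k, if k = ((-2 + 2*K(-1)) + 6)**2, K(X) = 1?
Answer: 16598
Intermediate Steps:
k = 36 (k = ((-2 + 2*1) + 6)**2 = ((-2 + 2) + 6)**2 = (0 + 6)**2 = 6**2 = 36)
(-3 + (-5 - 5))**2*98 + k = (-3 + (-5 - 5))**2*98 + 36 = (-3 - 10)**2*98 + 36 = (-13)**2*98 + 36 = 169*98 + 36 = 16562 + 36 = 16598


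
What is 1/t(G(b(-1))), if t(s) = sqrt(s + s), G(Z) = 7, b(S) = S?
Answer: sqrt(14)/14 ≈ 0.26726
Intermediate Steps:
t(s) = sqrt(2)*sqrt(s) (t(s) = sqrt(2*s) = sqrt(2)*sqrt(s))
1/t(G(b(-1))) = 1/(sqrt(2)*sqrt(7)) = 1/(sqrt(14)) = sqrt(14)/14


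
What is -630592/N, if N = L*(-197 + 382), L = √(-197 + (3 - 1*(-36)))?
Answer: 315296*I*√158/14615 ≈ 271.17*I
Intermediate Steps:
L = I*√158 (L = √(-197 + (3 + 36)) = √(-197 + 39) = √(-158) = I*√158 ≈ 12.57*I)
N = 185*I*√158 (N = (I*√158)*(-197 + 382) = (I*√158)*185 = 185*I*√158 ≈ 2325.4*I)
-630592/N = -630592*(-I*√158/29230) = -(-315296)*I*√158/14615 = 315296*I*√158/14615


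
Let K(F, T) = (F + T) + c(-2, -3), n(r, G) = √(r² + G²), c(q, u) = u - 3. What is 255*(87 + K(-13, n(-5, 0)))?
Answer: 18615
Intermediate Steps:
c(q, u) = -3 + u
n(r, G) = √(G² + r²)
K(F, T) = -6 + F + T (K(F, T) = (F + T) + (-3 - 3) = (F + T) - 6 = -6 + F + T)
255*(87 + K(-13, n(-5, 0))) = 255*(87 + (-6 - 13 + √(0² + (-5)²))) = 255*(87 + (-6 - 13 + √(0 + 25))) = 255*(87 + (-6 - 13 + √25)) = 255*(87 + (-6 - 13 + 5)) = 255*(87 - 14) = 255*73 = 18615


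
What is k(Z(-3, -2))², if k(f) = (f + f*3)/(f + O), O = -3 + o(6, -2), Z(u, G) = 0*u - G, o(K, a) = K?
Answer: 64/25 ≈ 2.5600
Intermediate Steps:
Z(u, G) = -G (Z(u, G) = 0 - G = -G)
O = 3 (O = -3 + 6 = 3)
k(f) = 4*f/(3 + f) (k(f) = (f + f*3)/(f + 3) = (f + 3*f)/(3 + f) = (4*f)/(3 + f) = 4*f/(3 + f))
k(Z(-3, -2))² = (4*(-1*(-2))/(3 - 1*(-2)))² = (4*2/(3 + 2))² = (4*2/5)² = (4*2*(⅕))² = (8/5)² = 64/25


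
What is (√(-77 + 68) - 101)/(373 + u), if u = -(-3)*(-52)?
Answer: -101/217 + 3*I/217 ≈ -0.46544 + 0.013825*I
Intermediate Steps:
u = -156 (u = -1*156 = -156)
(√(-77 + 68) - 101)/(373 + u) = (√(-77 + 68) - 101)/(373 - 156) = (√(-9) - 101)/217 = (3*I - 101)*(1/217) = (-101 + 3*I)*(1/217) = -101/217 + 3*I/217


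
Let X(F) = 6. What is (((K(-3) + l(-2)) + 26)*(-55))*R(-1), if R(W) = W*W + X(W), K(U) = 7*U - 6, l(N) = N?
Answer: 1155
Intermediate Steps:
K(U) = -6 + 7*U
R(W) = 6 + W² (R(W) = W*W + 6 = W² + 6 = 6 + W²)
(((K(-3) + l(-2)) + 26)*(-55))*R(-1) = ((((-6 + 7*(-3)) - 2) + 26)*(-55))*(6 + (-1)²) = ((((-6 - 21) - 2) + 26)*(-55))*(6 + 1) = (((-27 - 2) + 26)*(-55))*7 = ((-29 + 26)*(-55))*7 = -3*(-55)*7 = 165*7 = 1155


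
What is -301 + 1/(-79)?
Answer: -23780/79 ≈ -301.01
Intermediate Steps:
-301 + 1/(-79) = -301 - 1/79 = -23780/79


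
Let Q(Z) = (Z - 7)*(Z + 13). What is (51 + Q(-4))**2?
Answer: 2304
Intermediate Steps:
Q(Z) = (-7 + Z)*(13 + Z)
(51 + Q(-4))**2 = (51 + (-91 + (-4)**2 + 6*(-4)))**2 = (51 + (-91 + 16 - 24))**2 = (51 - 99)**2 = (-48)**2 = 2304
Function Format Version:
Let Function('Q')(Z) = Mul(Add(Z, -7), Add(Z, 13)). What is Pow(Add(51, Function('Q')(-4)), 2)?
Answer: 2304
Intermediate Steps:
Function('Q')(Z) = Mul(Add(-7, Z), Add(13, Z))
Pow(Add(51, Function('Q')(-4)), 2) = Pow(Add(51, Add(-91, Pow(-4, 2), Mul(6, -4))), 2) = Pow(Add(51, Add(-91, 16, -24)), 2) = Pow(Add(51, -99), 2) = Pow(-48, 2) = 2304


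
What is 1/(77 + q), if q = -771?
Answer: -1/694 ≈ -0.0014409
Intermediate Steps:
1/(77 + q) = 1/(77 - 771) = 1/(-694) = -1/694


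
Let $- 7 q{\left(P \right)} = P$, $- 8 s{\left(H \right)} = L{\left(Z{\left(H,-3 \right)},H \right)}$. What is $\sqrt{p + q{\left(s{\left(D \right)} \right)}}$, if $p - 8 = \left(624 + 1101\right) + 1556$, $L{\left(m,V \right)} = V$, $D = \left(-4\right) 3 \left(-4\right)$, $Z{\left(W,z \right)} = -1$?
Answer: $\frac{\sqrt{161203}}{7} \approx 57.357$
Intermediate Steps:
$D = 48$ ($D = \left(-12\right) \left(-4\right) = 48$)
$s{\left(H \right)} = - \frac{H}{8}$
$q{\left(P \right)} = - \frac{P}{7}$
$p = 3289$ ($p = 8 + \left(\left(624 + 1101\right) + 1556\right) = 8 + \left(1725 + 1556\right) = 8 + 3281 = 3289$)
$\sqrt{p + q{\left(s{\left(D \right)} \right)}} = \sqrt{3289 - \frac{\left(- \frac{1}{8}\right) 48}{7}} = \sqrt{3289 - - \frac{6}{7}} = \sqrt{3289 + \frac{6}{7}} = \sqrt{\frac{23029}{7}} = \frac{\sqrt{161203}}{7}$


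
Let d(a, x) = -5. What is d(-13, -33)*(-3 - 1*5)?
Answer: 40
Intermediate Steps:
d(-13, -33)*(-3 - 1*5) = -5*(-3 - 1*5) = -5*(-3 - 5) = -5*(-8) = 40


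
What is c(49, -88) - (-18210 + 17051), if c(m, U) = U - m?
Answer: 1022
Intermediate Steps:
c(49, -88) - (-18210 + 17051) = (-88 - 1*49) - (-18210 + 17051) = (-88 - 49) - 1*(-1159) = -137 + 1159 = 1022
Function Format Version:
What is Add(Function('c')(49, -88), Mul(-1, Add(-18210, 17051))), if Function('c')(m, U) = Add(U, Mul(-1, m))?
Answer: 1022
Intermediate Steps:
Add(Function('c')(49, -88), Mul(-1, Add(-18210, 17051))) = Add(Add(-88, Mul(-1, 49)), Mul(-1, Add(-18210, 17051))) = Add(Add(-88, -49), Mul(-1, -1159)) = Add(-137, 1159) = 1022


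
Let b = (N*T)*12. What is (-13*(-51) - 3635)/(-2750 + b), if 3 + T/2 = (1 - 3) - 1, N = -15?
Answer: 1486/295 ≈ 5.0373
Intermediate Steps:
T = -12 (T = -6 + 2*((1 - 3) - 1) = -6 + 2*(-2 - 1) = -6 + 2*(-3) = -6 - 6 = -12)
b = 2160 (b = -15*(-12)*12 = 180*12 = 2160)
(-13*(-51) - 3635)/(-2750 + b) = (-13*(-51) - 3635)/(-2750 + 2160) = (663 - 3635)/(-590) = -2972*(-1/590) = 1486/295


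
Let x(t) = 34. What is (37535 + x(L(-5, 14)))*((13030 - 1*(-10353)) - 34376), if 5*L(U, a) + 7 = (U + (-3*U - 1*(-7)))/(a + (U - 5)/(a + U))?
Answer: -412996017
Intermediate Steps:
L(U, a) = -7/5 + (7 - 2*U)/(5*(a + (-5 + U)/(U + a))) (L(U, a) = -7/5 + ((U + (-3*U - 1*(-7)))/(a + (U - 5)/(a + U)))/5 = -7/5 + ((U + (-3*U + 7))/(a + (-5 + U)/(U + a)))/5 = -7/5 + ((U + (7 - 3*U))/(a + (-5 + U)/(U + a)))/5 = -7/5 + ((7 - 2*U)/(a + (-5 + U)/(U + a)))/5 = -7/5 + (7 - 2*U)/(5*(a + (-5 + U)/(U + a))))
(37535 + x(L(-5, 14)))*((13030 - 1*(-10353)) - 34376) = (37535 + 34)*((13030 - 1*(-10353)) - 34376) = 37569*((13030 + 10353) - 34376) = 37569*(23383 - 34376) = 37569*(-10993) = -412996017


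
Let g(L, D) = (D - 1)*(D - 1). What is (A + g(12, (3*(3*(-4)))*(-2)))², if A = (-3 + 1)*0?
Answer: 25411681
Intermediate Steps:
g(L, D) = (-1 + D)² (g(L, D) = (-1 + D)*(-1 + D) = (-1 + D)²)
A = 0 (A = -2*0 = 0)
(A + g(12, (3*(3*(-4)))*(-2)))² = (0 + (-1 + (3*(3*(-4)))*(-2))²)² = (0 + (-1 + (3*(-12))*(-2))²)² = (0 + (-1 - 36*(-2))²)² = (0 + (-1 + 72)²)² = (0 + 71²)² = (0 + 5041)² = 5041² = 25411681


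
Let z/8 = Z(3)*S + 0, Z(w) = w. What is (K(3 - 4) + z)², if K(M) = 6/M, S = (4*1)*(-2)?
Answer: 39204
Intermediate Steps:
S = -8 (S = 4*(-2) = -8)
z = -192 (z = 8*(3*(-8) + 0) = 8*(-24 + 0) = 8*(-24) = -192)
(K(3 - 4) + z)² = (6/(3 - 4) - 192)² = (6/(-1) - 192)² = (6*(-1) - 192)² = (-6 - 192)² = (-198)² = 39204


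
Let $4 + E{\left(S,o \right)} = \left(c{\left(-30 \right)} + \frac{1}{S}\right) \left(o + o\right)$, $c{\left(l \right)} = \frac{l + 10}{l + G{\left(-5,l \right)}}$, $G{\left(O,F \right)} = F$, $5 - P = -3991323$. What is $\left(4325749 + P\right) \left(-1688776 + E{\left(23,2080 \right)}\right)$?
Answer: $- \frac{322751547459940}{23} \approx -1.4033 \cdot 10^{13}$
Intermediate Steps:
$P = 3991328$ ($P = 5 - -3991323 = 5 + 3991323 = 3991328$)
$c{\left(l \right)} = \frac{10 + l}{2 l}$ ($c{\left(l \right)} = \frac{l + 10}{l + l} = \frac{10 + l}{2 l}$)
$E{\left(S,o \right)} = -4 + 2 o \left(\frac{1}{3} + \frac{1}{S}\right)$ ($E{\left(S,o \right)} = -4 + \left(\frac{10 - 30}{2 \left(-30\right)} + \frac{1}{S}\right) \left(o + o\right) = -4 + \left(\frac{1}{2} \left(- \frac{1}{30}\right) \left(-20\right) + \frac{1}{S}\right) 2 o = -4 + \left(\frac{1}{3} + \frac{1}{S}\right) 2 o = -4 + 2 o \left(\frac{1}{3} + \frac{1}{S}\right)$)
$\left(4325749 + P\right) \left(-1688776 + E{\left(23,2080 \right)}\right) = \left(4325749 + 3991328\right) \left(-1688776 + \left(-4 + \frac{2}{3} \cdot 2080 + 2 \cdot 2080 \cdot \frac{1}{23}\right)\right) = 8317077 \left(-1688776 + \left(-4 + \frac{4160}{3} + 2 \cdot 2080 \cdot \frac{1}{23}\right)\right) = 8317077 \left(-1688776 + \left(-4 + \frac{4160}{3} + \frac{4160}{23}\right)\right) = 8317077 \left(-1688776 + \frac{107884}{69}\right) = 8317077 \left(- \frac{116417660}{69}\right) = - \frac{322751547459940}{23}$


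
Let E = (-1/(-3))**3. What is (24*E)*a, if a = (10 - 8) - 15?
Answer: -104/9 ≈ -11.556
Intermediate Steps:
E = 1/27 (E = (-1*(-1/3))**3 = (1/3)**3 = 1/27 ≈ 0.037037)
a = -13 (a = 2 - 15 = -13)
(24*E)*a = (24*(1/27))*(-13) = (8/9)*(-13) = -104/9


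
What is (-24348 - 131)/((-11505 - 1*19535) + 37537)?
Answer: -24479/6497 ≈ -3.7677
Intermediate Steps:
(-24348 - 131)/((-11505 - 1*19535) + 37537) = -24479/((-11505 - 19535) + 37537) = -24479/(-31040 + 37537) = -24479/6497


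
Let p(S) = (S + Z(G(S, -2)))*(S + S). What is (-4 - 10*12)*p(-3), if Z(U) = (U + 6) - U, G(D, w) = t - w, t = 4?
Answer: 2232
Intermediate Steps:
G(D, w) = 4 - w
Z(U) = 6 (Z(U) = (6 + U) - U = 6)
p(S) = 2*S*(6 + S) (p(S) = (S + 6)*(S + S) = (6 + S)*(2*S) = 2*S*(6 + S))
(-4 - 10*12)*p(-3) = (-4 - 10*12)*(2*(-3)*(6 - 3)) = (-4 - 120)*(2*(-3)*3) = -124*(-18) = 2232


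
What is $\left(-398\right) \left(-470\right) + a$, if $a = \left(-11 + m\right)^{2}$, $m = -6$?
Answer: $187349$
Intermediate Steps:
$a = 289$ ($a = \left(-11 - 6\right)^{2} = \left(-17\right)^{2} = 289$)
$\left(-398\right) \left(-470\right) + a = \left(-398\right) \left(-470\right) + 289 = 187060 + 289 = 187349$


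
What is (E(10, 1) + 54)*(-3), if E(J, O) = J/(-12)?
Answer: -319/2 ≈ -159.50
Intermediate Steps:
E(J, O) = -J/12 (E(J, O) = J*(-1/12) = -J/12)
(E(10, 1) + 54)*(-3) = (-1/12*10 + 54)*(-3) = (-⅚ + 54)*(-3) = (319/6)*(-3) = -319/2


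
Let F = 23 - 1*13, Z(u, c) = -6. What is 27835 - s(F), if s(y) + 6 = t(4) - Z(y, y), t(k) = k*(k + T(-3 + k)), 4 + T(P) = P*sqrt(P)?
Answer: 27831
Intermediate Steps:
T(P) = -4 + P**(3/2) (T(P) = -4 + P*sqrt(P) = -4 + P**(3/2))
F = 10 (F = 23 - 13 = 10)
t(k) = k*(-4 + k + (-3 + k)**(3/2)) (t(k) = k*(k + (-4 + (-3 + k)**(3/2))) = k*(-4 + k + (-3 + k)**(3/2)))
s(y) = 4 (s(y) = -6 + (4*(-4 + 4 + (-3 + 4)**(3/2)) - 1*(-6)) = -6 + (4*(-4 + 4 + 1**(3/2)) + 6) = -6 + (4*(-4 + 4 + 1) + 6) = -6 + (4*1 + 6) = -6 + (4 + 6) = -6 + 10 = 4)
27835 - s(F) = 27835 - 1*4 = 27835 - 4 = 27831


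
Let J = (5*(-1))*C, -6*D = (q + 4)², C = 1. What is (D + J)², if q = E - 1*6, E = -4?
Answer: 121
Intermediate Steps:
q = -10 (q = -4 - 1*6 = -4 - 6 = -10)
D = -6 (D = -(-10 + 4)²/6 = -⅙*(-6)² = -⅙*36 = -6)
J = -5 (J = (5*(-1))*1 = -5*1 = -5)
(D + J)² = (-6 - 5)² = (-11)² = 121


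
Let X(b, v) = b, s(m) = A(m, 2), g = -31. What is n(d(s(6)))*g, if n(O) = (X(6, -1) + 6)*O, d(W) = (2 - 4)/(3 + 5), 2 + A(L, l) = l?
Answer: 93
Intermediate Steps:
A(L, l) = -2 + l
s(m) = 0 (s(m) = -2 + 2 = 0)
d(W) = -¼ (d(W) = -2/8 = -2*⅛ = -¼)
n(O) = 12*O (n(O) = (6 + 6)*O = 12*O)
n(d(s(6)))*g = (12*(-¼))*(-31) = -3*(-31) = 93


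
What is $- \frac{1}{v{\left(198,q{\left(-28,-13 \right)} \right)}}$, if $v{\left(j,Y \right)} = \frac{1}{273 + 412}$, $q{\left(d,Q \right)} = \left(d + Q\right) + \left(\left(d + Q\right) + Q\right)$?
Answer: $-685$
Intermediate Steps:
$q{\left(d,Q \right)} = 2 d + 3 Q$ ($q{\left(d,Q \right)} = \left(Q + d\right) + \left(\left(Q + d\right) + Q\right) = \left(Q + d\right) + \left(d + 2 Q\right) = 2 d + 3 Q$)
$v{\left(j,Y \right)} = \frac{1}{685}$
$- \frac{1}{v{\left(198,q{\left(-28,-13 \right)} \right)}} = - \frac{1}{\frac{1}{685}} = \left(-1\right) 685 = -685$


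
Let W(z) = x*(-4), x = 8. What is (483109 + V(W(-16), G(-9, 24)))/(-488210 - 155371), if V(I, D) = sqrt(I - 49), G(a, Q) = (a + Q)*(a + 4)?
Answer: -483109/643581 - I/71509 ≈ -0.75066 - 1.3984e-5*I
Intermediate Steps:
W(z) = -32 (W(z) = 8*(-4) = -32)
G(a, Q) = (4 + a)*(Q + a) (G(a, Q) = (Q + a)*(4 + a) = (4 + a)*(Q + a))
V(I, D) = sqrt(-49 + I)
(483109 + V(W(-16), G(-9, 24)))/(-488210 - 155371) = (483109 + sqrt(-49 - 32))/(-488210 - 155371) = (483109 + sqrt(-81))/(-643581) = (483109 + 9*I)*(-1/643581) = -483109/643581 - I/71509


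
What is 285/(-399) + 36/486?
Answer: -121/189 ≈ -0.64021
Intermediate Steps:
285/(-399) + 36/486 = 285*(-1/399) + 36*(1/486) = -5/7 + 2/27 = -121/189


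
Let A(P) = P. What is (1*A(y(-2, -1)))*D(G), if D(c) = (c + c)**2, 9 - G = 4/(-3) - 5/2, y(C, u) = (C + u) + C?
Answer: -29645/9 ≈ -3293.9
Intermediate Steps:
y(C, u) = u + 2*C
G = 77/6 (G = 9 - (4/(-3) - 5/2) = 9 - (4*(-1/3) - 5*1/2) = 9 - (-4/3 - 5/2) = 9 - 1*(-23/6) = 9 + 23/6 = 77/6 ≈ 12.833)
D(c) = 4*c**2 (D(c) = (2*c)**2 = 4*c**2)
(1*A(y(-2, -1)))*D(G) = (1*(-1 + 2*(-2)))*(4*(77/6)**2) = (1*(-1 - 4))*(4*(5929/36)) = (1*(-5))*(5929/9) = -5*5929/9 = -29645/9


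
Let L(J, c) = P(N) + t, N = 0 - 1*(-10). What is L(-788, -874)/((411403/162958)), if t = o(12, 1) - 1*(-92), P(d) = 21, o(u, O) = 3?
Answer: 18903128/411403 ≈ 45.948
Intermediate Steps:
N = 10 (N = 0 + 10 = 10)
t = 95 (t = 3 - 1*(-92) = 3 + 92 = 95)
L(J, c) = 116 (L(J, c) = 21 + 95 = 116)
L(-788, -874)/((411403/162958)) = 116/((411403/162958)) = 116/((411403*(1/162958))) = 116/(411403/162958) = 116*(162958/411403) = 18903128/411403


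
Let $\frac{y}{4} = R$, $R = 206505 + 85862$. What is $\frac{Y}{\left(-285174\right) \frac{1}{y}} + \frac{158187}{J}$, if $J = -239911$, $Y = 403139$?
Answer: $- \frac{56554021873527455}{34208189757} \approx -1.6532 \cdot 10^{6}$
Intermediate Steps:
$R = 292367$
$y = 1169468$ ($y = 4 \cdot 292367 = 1169468$)
$\frac{Y}{\left(-285174\right) \frac{1}{y}} + \frac{158187}{J} = \frac{403139}{\left(-285174\right) \frac{1}{1169468}} + \frac{158187}{-239911} = \frac{403139}{\left(-285174\right) \frac{1}{1169468}} + 158187 \left(- \frac{1}{239911}\right) = \frac{403139}{- \frac{142587}{584734}} - \frac{158187}{239911} = 403139 \left(- \frac{584734}{142587}\right) - \frac{158187}{239911} = - \frac{235729080026}{142587} - \frac{158187}{239911} = - \frac{56554021873527455}{34208189757}$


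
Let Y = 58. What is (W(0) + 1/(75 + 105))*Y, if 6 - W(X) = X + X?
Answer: 31349/90 ≈ 348.32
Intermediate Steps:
W(X) = 6 - 2*X (W(X) = 6 - (X + X) = 6 - 2*X)
(W(0) + 1/(75 + 105))*Y = ((6 - 2*0) + 1/(75 + 105))*58 = ((6 + 0) + 1/180)*58 = (6 + 1/180)*58 = (1081/180)*58 = 31349/90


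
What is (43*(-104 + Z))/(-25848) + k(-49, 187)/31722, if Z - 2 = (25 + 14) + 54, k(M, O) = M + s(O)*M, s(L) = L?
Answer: -12546409/45552792 ≈ -0.27543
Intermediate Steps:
k(M, O) = M + M*O (k(M, O) = M + O*M = M + M*O)
Z = 95 (Z = 2 + ((25 + 14) + 54) = 2 + (39 + 54) = 2 + 93 = 95)
(43*(-104 + Z))/(-25848) + k(-49, 187)/31722 = (43*(-104 + 95))/(-25848) - 49*(1 + 187)/31722 = (43*(-9))*(-1/25848) - 49*188*(1/31722) = -387*(-1/25848) - 9212*1/31722 = 43/2872 - 4606/15861 = -12546409/45552792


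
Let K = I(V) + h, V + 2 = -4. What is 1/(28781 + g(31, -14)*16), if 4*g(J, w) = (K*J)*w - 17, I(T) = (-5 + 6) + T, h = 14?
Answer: 1/13089 ≈ 7.6400e-5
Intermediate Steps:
V = -6 (V = -2 - 4 = -6)
I(T) = 1 + T
K = 9 (K = (1 - 6) + 14 = -5 + 14 = 9)
g(J, w) = -17/4 + 9*J*w/4 (g(J, w) = ((9*J)*w - 17)/4 = (9*J*w - 17)/4 = (-17 + 9*J*w)/4 = -17/4 + 9*J*w/4)
1/(28781 + g(31, -14)*16) = 1/(28781 + (-17/4 + (9/4)*31*(-14))*16) = 1/(28781 + (-17/4 - 1953/2)*16) = 1/(28781 - 3923/4*16) = 1/(28781 - 15692) = 1/13089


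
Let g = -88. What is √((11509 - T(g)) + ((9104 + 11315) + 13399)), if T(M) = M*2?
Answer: √45503 ≈ 213.31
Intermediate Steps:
T(M) = 2*M
√((11509 - T(g)) + ((9104 + 11315) + 13399)) = √((11509 - 2*(-88)) + ((9104 + 11315) + 13399)) = √((11509 - 1*(-176)) + (20419 + 13399)) = √((11509 + 176) + 33818) = √(11685 + 33818) = √45503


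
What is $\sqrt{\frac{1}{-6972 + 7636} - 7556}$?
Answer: $\frac{i \sqrt{832852378}}{332} \approx 86.925 i$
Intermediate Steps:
$\sqrt{\frac{1}{-6972 + 7636} - 7556} = \sqrt{\frac{1}{664} - 7556} = \sqrt{- \frac{5017183}{664}} = \frac{i \sqrt{832852378}}{332}$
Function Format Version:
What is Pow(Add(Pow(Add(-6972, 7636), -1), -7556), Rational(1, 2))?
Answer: Mul(Rational(1, 332), I, Pow(832852378, Rational(1, 2))) ≈ Mul(86.925, I)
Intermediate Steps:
Pow(Add(Pow(Add(-6972, 7636), -1), -7556), Rational(1, 2)) = Pow(Add(Pow(664, -1), -7556), Rational(1, 2)) = Pow(Add(Rational(1, 664), -7556), Rational(1, 2)) = Pow(Rational(-5017183, 664), Rational(1, 2)) = Mul(Rational(1, 332), I, Pow(832852378, Rational(1, 2)))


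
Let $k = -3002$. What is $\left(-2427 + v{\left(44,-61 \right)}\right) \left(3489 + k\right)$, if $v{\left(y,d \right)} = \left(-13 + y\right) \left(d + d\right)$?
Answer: $-3023783$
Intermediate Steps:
$v{\left(y,d \right)} = 2 d \left(-13 + y\right)$ ($v{\left(y,d \right)} = \left(-13 + y\right) 2 d = 2 d \left(-13 + y\right)$)
$\left(-2427 + v{\left(44,-61 \right)}\right) \left(3489 + k\right) = \left(-2427 + 2 \left(-61\right) \left(-13 + 44\right)\right) \left(3489 - 3002\right) = \left(-2427 + 2 \left(-61\right) 31\right) 487 = \left(-2427 - 3782\right) 487 = \left(-6209\right) 487 = -3023783$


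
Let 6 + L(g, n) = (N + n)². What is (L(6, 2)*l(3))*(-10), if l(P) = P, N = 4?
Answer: -900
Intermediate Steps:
L(g, n) = -6 + (4 + n)²
(L(6, 2)*l(3))*(-10) = ((-6 + (4 + 2)²)*3)*(-10) = ((-6 + 6²)*3)*(-10) = ((-6 + 36)*3)*(-10) = (30*3)*(-10) = 90*(-10) = -900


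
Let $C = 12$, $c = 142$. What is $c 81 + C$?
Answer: $11514$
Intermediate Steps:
$c 81 + C = 142 \cdot 81 + 12 = 11502 + 12 = 11514$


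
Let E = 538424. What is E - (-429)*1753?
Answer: 1290461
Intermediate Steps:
E - (-429)*1753 = 538424 - (-429)*1753 = 538424 - 1*(-752037) = 538424 + 752037 = 1290461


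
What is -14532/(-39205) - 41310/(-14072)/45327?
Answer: 1545122145993/4167762955420 ≈ 0.37073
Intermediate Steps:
-14532/(-39205) - 41310/(-14072)/45327 = -14532*(-1/39205) - 41310*(-1/14072)*(1/45327) = 14532/39205 + (20655/7036)*(1/45327) = 14532/39205 + 6885/106306924 = 1545122145993/4167762955420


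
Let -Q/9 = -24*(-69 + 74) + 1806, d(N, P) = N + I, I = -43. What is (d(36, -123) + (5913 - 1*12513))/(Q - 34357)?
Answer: 6607/49531 ≈ 0.13339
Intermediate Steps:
d(N, P) = -43 + N (d(N, P) = N - 43 = -43 + N)
Q = -15174 (Q = -9*(-24*(-69 + 74) + 1806) = -9*(-24*5 + 1806) = -9*(-120 + 1806) = -9*1686 = -15174)
(d(36, -123) + (5913 - 1*12513))/(Q - 34357) = ((-43 + 36) + (5913 - 1*12513))/(-15174 - 34357) = (-7 + (5913 - 12513))/(-49531) = (-7 - 6600)*(-1/49531) = -6607*(-1/49531) = 6607/49531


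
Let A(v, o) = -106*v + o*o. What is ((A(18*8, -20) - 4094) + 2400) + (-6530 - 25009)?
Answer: -48097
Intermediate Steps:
A(v, o) = o² - 106*v (A(v, o) = -106*v + o² = o² - 106*v)
((A(18*8, -20) - 4094) + 2400) + (-6530 - 25009) = ((((-20)² - 1908*8) - 4094) + 2400) + (-6530 - 25009) = (((400 - 106*144) - 4094) + 2400) - 31539 = (((400 - 15264) - 4094) + 2400) - 31539 = ((-14864 - 4094) + 2400) - 31539 = (-18958 + 2400) - 31539 = -16558 - 31539 = -48097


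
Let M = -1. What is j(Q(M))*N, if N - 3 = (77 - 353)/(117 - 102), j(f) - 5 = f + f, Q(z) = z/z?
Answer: -539/5 ≈ -107.80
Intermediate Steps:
Q(z) = 1
j(f) = 5 + 2*f (j(f) = 5 + (f + f) = 5 + 2*f)
N = -77/5 (N = 3 + (77 - 353)/(117 - 102) = 3 - 276/15 = 3 - 276*1/15 = 3 - 92/5 = -77/5 ≈ -15.400)
j(Q(M))*N = (5 + 2*1)*(-77/5) = (5 + 2)*(-77/5) = 7*(-77/5) = -539/5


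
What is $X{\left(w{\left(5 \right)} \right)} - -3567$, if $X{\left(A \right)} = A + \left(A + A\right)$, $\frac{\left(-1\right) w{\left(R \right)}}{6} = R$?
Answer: $3477$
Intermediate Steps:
$w{\left(R \right)} = - 6 R$
$X{\left(A \right)} = 3 A$ ($X{\left(A \right)} = A + 2 A = 3 A$)
$X{\left(w{\left(5 \right)} \right)} - -3567 = 3 \left(\left(-6\right) 5\right) - -3567 = 3 \left(-30\right) + 3567 = -90 + 3567 = 3477$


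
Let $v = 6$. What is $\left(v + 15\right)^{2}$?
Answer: $441$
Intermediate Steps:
$\left(v + 15\right)^{2} = \left(6 + 15\right)^{2} = 21^{2} = 441$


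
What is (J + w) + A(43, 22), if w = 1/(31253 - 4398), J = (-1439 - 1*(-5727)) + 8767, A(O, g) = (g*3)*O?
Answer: 426806516/26855 ≈ 15893.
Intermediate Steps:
A(O, g) = 3*O*g (A(O, g) = (3*g)*O = 3*O*g)
J = 13055 (J = (-1439 + 5727) + 8767 = 4288 + 8767 = 13055)
w = 1/26855 ≈ 3.7237e-5
(J + w) + A(43, 22) = (13055 + 1/26855) + 3*43*22 = 350592026/26855 + 2838 = 426806516/26855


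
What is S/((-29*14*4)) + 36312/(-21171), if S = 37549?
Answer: -284640189/11460568 ≈ -24.836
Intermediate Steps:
S/((-29*14*4)) + 36312/(-21171) = 37549/((-29*14*4)) + 36312/(-21171) = 37549/((-406*4)) + 36312*(-1/21171) = 37549/(-1624) - 12104/7057 = 37549*(-1/1624) - 12104/7057 = -37549/1624 - 12104/7057 = -284640189/11460568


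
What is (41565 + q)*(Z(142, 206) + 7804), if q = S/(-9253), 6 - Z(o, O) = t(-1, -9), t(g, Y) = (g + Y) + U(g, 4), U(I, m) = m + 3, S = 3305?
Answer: 3004861361320/9253 ≈ 3.2474e+8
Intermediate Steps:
U(I, m) = 3 + m
t(g, Y) = 7 + Y + g (t(g, Y) = (g + Y) + (3 + 4) = (Y + g) + 7 = 7 + Y + g)
Z(o, O) = 9 (Z(o, O) = 6 - (7 - 9 - 1) = 6 - 1*(-3) = 6 + 3 = 9)
q = -3305/9253 (q = 3305/(-9253) = 3305*(-1/9253) = -3305/9253 ≈ -0.35718)
(41565 + q)*(Z(142, 206) + 7804) = (41565 - 3305/9253)*(9 + 7804) = (384597640/9253)*7813 = 3004861361320/9253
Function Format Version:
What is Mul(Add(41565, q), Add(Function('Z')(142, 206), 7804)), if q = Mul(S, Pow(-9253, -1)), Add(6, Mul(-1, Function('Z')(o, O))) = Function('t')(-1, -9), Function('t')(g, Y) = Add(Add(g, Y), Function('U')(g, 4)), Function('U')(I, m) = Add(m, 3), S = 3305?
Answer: Rational(3004861361320, 9253) ≈ 3.2474e+8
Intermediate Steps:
Function('U')(I, m) = Add(3, m)
Function('t')(g, Y) = Add(7, Y, g) (Function('t')(g, Y) = Add(Add(g, Y), Add(3, 4)) = Add(Add(Y, g), 7) = Add(7, Y, g))
Function('Z')(o, O) = 9 (Function('Z')(o, O) = Add(6, Mul(-1, Add(7, -9, -1))) = Add(6, Mul(-1, -3)) = Add(6, 3) = 9)
q = Rational(-3305, 9253) (q = Mul(3305, Pow(-9253, -1)) = Mul(3305, Rational(-1, 9253)) = Rational(-3305, 9253) ≈ -0.35718)
Mul(Add(41565, q), Add(Function('Z')(142, 206), 7804)) = Mul(Add(41565, Rational(-3305, 9253)), Add(9, 7804)) = Mul(Rational(384597640, 9253), 7813) = Rational(3004861361320, 9253)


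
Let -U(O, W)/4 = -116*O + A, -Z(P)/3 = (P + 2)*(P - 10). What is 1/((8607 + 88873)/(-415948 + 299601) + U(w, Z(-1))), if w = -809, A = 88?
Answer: -116347/43714923096 ≈ -2.6615e-6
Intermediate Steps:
Z(P) = -3*(-10 + P)*(2 + P) (Z(P) = -3*(P + 2)*(P - 10) = -3*(2 + P)*(-10 + P) = -3*(-10 + P)*(2 + P))
U(O, W) = -352 + 464*O (U(O, W) = -4*(-116*O + 88) = -4*(88 - 116*O) = -352 + 464*O)
1/((8607 + 88873)/(-415948 + 299601) + U(w, Z(-1))) = 1/((8607 + 88873)/(-415948 + 299601) + (-352 + 464*(-809))) = 1/(97480/(-116347) + (-352 - 375376)) = 1/(97480*(-1/116347) - 375728) = 1/(-97480/116347 - 375728) = 1/(-43714923096/116347) = -116347/43714923096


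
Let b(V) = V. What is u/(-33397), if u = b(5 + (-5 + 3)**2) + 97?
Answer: -106/33397 ≈ -0.0031739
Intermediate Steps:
u = 106 (u = (5 + (-5 + 3)**2) + 97 = (5 + (-2)**2) + 97 = (5 + 4) + 97 = 9 + 97 = 106)
u/(-33397) = 106/(-33397) = -1/33397*106 = -106/33397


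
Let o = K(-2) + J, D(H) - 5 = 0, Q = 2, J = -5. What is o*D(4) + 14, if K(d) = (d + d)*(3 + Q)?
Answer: -111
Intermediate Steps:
K(d) = 10*d (K(d) = (d + d)*(3 + 2) = (2*d)*5 = 10*d)
D(H) = 5 (D(H) = 5 + 0 = 5)
o = -25 (o = 10*(-2) - 5 = -20 - 5 = -25)
o*D(4) + 14 = -25*5 + 14 = -125 + 14 = -111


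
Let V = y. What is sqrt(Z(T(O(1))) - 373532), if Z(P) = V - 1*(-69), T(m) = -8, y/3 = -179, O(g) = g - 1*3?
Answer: 20*I*sqrt(935) ≈ 611.56*I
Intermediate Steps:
O(g) = -3 + g (O(g) = g - 3 = -3 + g)
y = -537 (y = 3*(-179) = -537)
V = -537
Z(P) = -468 (Z(P) = -537 - 1*(-69) = -537 + 69 = -468)
sqrt(Z(T(O(1))) - 373532) = sqrt(-468 - 373532) = sqrt(-374000) = 20*I*sqrt(935)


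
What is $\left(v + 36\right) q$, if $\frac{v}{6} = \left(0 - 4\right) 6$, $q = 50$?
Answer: $-5400$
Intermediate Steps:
$v = -144$ ($v = 6 \left(0 - 4\right) 6 = 6 \left(\left(-4\right) 6\right) = 6 \left(-24\right) = -144$)
$\left(v + 36\right) q = \left(-144 + 36\right) 50 = \left(-108\right) 50 = -5400$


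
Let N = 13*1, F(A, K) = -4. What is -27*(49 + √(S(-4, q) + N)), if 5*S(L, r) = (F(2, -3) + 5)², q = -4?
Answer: -1323 - 27*√330/5 ≈ -1421.1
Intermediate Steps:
N = 13
S(L, r) = ⅕ (S(L, r) = (-4 + 5)²/5 = (⅕)*1² = (⅕)*1 = ⅕)
-27*(49 + √(S(-4, q) + N)) = -27*(49 + √(⅕ + 13)) = -27*(49 + √(66/5)) = -27*(49 + √330/5) = -1323 - 27*√330/5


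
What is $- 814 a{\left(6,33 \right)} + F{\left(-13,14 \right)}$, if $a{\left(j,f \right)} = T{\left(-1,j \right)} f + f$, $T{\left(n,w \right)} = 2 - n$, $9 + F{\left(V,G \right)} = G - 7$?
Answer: $-107450$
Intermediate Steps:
$F{\left(V,G \right)} = -16 + G$ ($F{\left(V,G \right)} = -9 + \left(G - 7\right) = -9 + \left(-7 + G\right) = -16 + G$)
$a{\left(j,f \right)} = 4 f$ ($a{\left(j,f \right)} = \left(2 - -1\right) f + f = \left(2 + 1\right) f + f = 3 f + f = 4 f$)
$- 814 a{\left(6,33 \right)} + F{\left(-13,14 \right)} = - 814 \cdot 4 \cdot 33 + \left(-16 + 14\right) = \left(-814\right) 132 - 2 = -107448 - 2 = -107450$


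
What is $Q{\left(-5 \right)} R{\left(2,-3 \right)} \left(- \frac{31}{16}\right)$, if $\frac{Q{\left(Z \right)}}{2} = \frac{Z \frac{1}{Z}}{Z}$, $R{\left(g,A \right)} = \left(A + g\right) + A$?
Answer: $- \frac{31}{10} \approx -3.1$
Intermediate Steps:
$R{\left(g,A \right)} = g + 2 A$
$Q{\left(Z \right)} = \frac{2}{Z}$ ($Q{\left(Z \right)} = 2 \frac{Z \frac{1}{Z}}{Z} = 2 \cdot 1 \frac{1}{Z} = \frac{2}{Z}$)
$Q{\left(-5 \right)} R{\left(2,-3 \right)} \left(- \frac{31}{16}\right) = \frac{2}{-5} \left(2 + 2 \left(-3\right)\right) \left(- \frac{31}{16}\right) = 2 \left(- \frac{1}{5}\right) \left(2 - 6\right) \left(\left(-31\right) \frac{1}{16}\right) = \left(- \frac{2}{5}\right) \left(-4\right) \left(- \frac{31}{16}\right) = \frac{8}{5} \left(- \frac{31}{16}\right) = - \frac{31}{10}$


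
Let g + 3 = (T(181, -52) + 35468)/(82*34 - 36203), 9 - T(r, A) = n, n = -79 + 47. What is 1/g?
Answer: -33415/135754 ≈ -0.24614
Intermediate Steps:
n = -32
T(r, A) = 41 (T(r, A) = 9 - 1*(-32) = 9 + 32 = 41)
g = -135754/33415 (g = -3 + (41 + 35468)/(82*34 - 36203) = -3 + 35509/(2788 - 36203) = -3 + 35509/(-33415) = -3 + 35509*(-1/33415) = -3 - 35509/33415 = -135754/33415 ≈ -4.0627)
1/g = 1/(-135754/33415) = -33415/135754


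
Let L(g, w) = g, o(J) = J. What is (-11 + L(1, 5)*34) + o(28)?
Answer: 51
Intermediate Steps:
(-11 + L(1, 5)*34) + o(28) = (-11 + 1*34) + 28 = (-11 + 34) + 28 = 23 + 28 = 51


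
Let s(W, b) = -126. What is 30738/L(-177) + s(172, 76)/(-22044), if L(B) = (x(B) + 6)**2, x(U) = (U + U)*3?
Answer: 1032949/31037952 ≈ 0.033280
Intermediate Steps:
x(U) = 6*U (x(U) = (2*U)*3 = 6*U)
L(B) = (6 + 6*B)**2 (L(B) = (6*B + 6)**2 = (6 + 6*B)**2)
30738/L(-177) + s(172, 76)/(-22044) = 30738/((36*(1 - 177)**2)) - 126/(-22044) = 30738/((36*(-176)**2)) - 126*(-1/22044) = 30738/((36*30976)) + 21/3674 = 30738/1115136 + 21/3674 = 30738*(1/1115136) + 21/3674 = 5123/185856 + 21/3674 = 1032949/31037952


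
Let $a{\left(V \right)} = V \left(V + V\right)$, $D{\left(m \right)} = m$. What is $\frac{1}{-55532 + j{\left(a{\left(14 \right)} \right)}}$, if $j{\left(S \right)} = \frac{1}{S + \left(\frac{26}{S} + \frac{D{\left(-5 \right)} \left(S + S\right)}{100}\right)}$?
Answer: $- \frac{345809}{19203464408} \approx -1.8008 \cdot 10^{-5}$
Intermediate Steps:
$a{\left(V \right)} = 2 V^{2}$ ($a{\left(V \right)} = V 2 V = 2 V^{2}$)
$j{\left(S \right)} = \frac{1}{\frac{26}{S} + \frac{9 S}{10}}$ ($j{\left(S \right)} = \frac{1}{S + \left(\frac{26}{S} + \frac{\left(-5\right) \left(S + S\right)}{100}\right)} = \frac{1}{S + \left(\frac{26}{S} + - 5 \cdot 2 S \frac{1}{100}\right)} = \frac{1}{S + \left(\frac{26}{S} + - 10 S \frac{1}{100}\right)} = \frac{1}{S - \left(- \frac{26}{S} + \frac{S}{10}\right)} = \frac{1}{\frac{26}{S} + \frac{9 S}{10}}$)
$\frac{1}{-55532 + j{\left(a{\left(14 \right)} \right)}} = \frac{1}{-55532 + \frac{10 \cdot 2 \cdot 14^{2}}{260 + 9 \left(2 \cdot 14^{2}\right)^{2}}} = \frac{1}{-55532 + \frac{10 \cdot 2 \cdot 196}{260 + 9 \left(2 \cdot 196\right)^{2}}} = \frac{1}{-55532 + 10 \cdot 392 \frac{1}{260 + 9 \cdot 392^{2}}} = \frac{1}{-55532 + 10 \cdot 392 \frac{1}{260 + 9 \cdot 153664}} = \frac{1}{-55532 + 10 \cdot 392 \frac{1}{260 + 1382976}} = \frac{1}{-55532 + 10 \cdot 392 \cdot \frac{1}{1383236}} = \frac{1}{-55532 + \frac{980}{345809}} = \frac{1}{- \frac{19203464408}{345809}} = - \frac{345809}{19203464408}$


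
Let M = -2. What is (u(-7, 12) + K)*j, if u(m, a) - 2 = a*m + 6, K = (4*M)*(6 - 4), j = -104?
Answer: 9568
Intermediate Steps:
K = -16 (K = (4*(-2))*(6 - 4) = -8*2 = -16)
u(m, a) = 8 + a*m (u(m, a) = 2 + (a*m + 6) = 2 + (6 + a*m) = 8 + a*m)
(u(-7, 12) + K)*j = ((8 + 12*(-7)) - 16)*(-104) = ((8 - 84) - 16)*(-104) = (-76 - 16)*(-104) = -92*(-104) = 9568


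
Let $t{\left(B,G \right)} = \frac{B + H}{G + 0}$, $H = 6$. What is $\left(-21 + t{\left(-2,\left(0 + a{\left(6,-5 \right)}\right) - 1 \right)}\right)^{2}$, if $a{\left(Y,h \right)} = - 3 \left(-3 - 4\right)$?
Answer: $\frac{10816}{25} \approx 432.64$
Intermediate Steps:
$a{\left(Y,h \right)} = 21$ ($a{\left(Y,h \right)} = \left(-3\right) \left(-7\right) = 21$)
$t{\left(B,G \right)} = \frac{6 + B}{G}$ ($t{\left(B,G \right)} = \frac{B + 6}{G + 0} = \frac{6 + B}{G}$)
$\left(-21 + t{\left(-2,\left(0 + a{\left(6,-5 \right)}\right) - 1 \right)}\right)^{2} = \left(-21 + \frac{6 - 2}{\left(0 + 21\right) - 1}\right)^{2} = \left(-21 + \frac{1}{21 - 1} \cdot 4\right)^{2} = \left(-21 + \frac{1}{20} \cdot 4\right)^{2} = \left(-21 + \frac{1}{5}\right)^{2} = \left(- \frac{104}{5}\right)^{2} = \frac{10816}{25}$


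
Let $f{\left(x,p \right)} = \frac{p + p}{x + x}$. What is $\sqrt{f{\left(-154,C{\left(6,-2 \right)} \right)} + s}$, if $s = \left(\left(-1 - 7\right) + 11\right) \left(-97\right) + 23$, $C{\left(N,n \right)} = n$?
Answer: $\frac{i \sqrt{1588895}}{77} \approx 16.37 i$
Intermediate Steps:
$s = -268$ ($s = \left(-8 + 11\right) \left(-97\right) + 23 = 3 \left(-97\right) + 23 = -291 + 23 = -268$)
$f{\left(x,p \right)} = \frac{p}{x}$ ($f{\left(x,p \right)} = \frac{2 p}{2 x} = 2 p \frac{1}{2 x} = \frac{p}{x}$)
$\sqrt{f{\left(-154,C{\left(6,-2 \right)} \right)} + s} = \sqrt{- \frac{2}{-154} - 268} = \sqrt{\left(-2\right) \left(- \frac{1}{154}\right) - 268} = \sqrt{\frac{1}{77} - 268} = \sqrt{- \frac{20635}{77}} = \frac{i \sqrt{1588895}}{77}$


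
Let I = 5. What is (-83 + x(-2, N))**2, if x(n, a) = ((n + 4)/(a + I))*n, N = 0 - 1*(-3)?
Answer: 27889/4 ≈ 6972.3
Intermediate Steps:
N = 3 (N = 0 + 3 = 3)
x(n, a) = n*(4 + n)/(5 + a) (x(n, a) = ((n + 4)/(a + 5))*n = ((4 + n)/(5 + a))*n = n*(4 + n)/(5 + a))
(-83 + x(-2, N))**2 = (-83 - 2*(4 - 2)/(5 + 3))**2 = (-83 - 2*2/8)**2 = (-83 - 2*1/8*2)**2 = (-83 - 1/2)**2 = (-167/2)**2 = 27889/4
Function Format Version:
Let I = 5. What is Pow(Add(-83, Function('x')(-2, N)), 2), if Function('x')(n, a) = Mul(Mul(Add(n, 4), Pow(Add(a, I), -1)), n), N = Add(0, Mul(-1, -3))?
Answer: Rational(27889, 4) ≈ 6972.3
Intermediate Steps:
N = 3 (N = Add(0, 3) = 3)
Function('x')(n, a) = Mul(n, Pow(Add(5, a), -1), Add(4, n)) (Function('x')(n, a) = Mul(Mul(Add(n, 4), Pow(Add(a, 5), -1)), n) = Mul(Mul(Add(4, n), Pow(Add(5, a), -1)), n) = Mul(Mul(Pow(Add(5, a), -1), Add(4, n)), n) = Mul(n, Pow(Add(5, a), -1), Add(4, n)))
Pow(Add(-83, Function('x')(-2, N)), 2) = Pow(Add(-83, Mul(-2, Pow(Add(5, 3), -1), Add(4, -2))), 2) = Pow(Add(-83, Mul(-2, Pow(8, -1), 2)), 2) = Pow(Add(-83, Mul(-2, Rational(1, 8), 2)), 2) = Pow(Add(-83, Rational(-1, 2)), 2) = Pow(Rational(-167, 2), 2) = Rational(27889, 4)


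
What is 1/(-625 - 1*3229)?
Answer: -1/3854 ≈ -0.00025947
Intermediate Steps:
1/(-625 - 1*3229) = 1/(-625 - 3229) = 1/(-3854) = -1/3854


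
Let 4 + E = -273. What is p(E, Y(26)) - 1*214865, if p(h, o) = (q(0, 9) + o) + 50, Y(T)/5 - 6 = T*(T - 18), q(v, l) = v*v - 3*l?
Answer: -213772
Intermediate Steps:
E = -277 (E = -4 - 273 = -277)
q(v, l) = v**2 - 3*l
Y(T) = 30 + 5*T*(-18 + T) (Y(T) = 30 + 5*(T*(T - 18)) = 30 + 5*(T*(-18 + T)) = 30 + 5*T*(-18 + T))
p(h, o) = 23 + o (p(h, o) = ((0**2 - 3*9) + o) + 50 = ((0 - 27) + o) + 50 = (-27 + o) + 50 = 23 + o)
p(E, Y(26)) - 1*214865 = (23 + (30 - 90*26 + 5*26**2)) - 1*214865 = (23 + (30 - 2340 + 5*676)) - 214865 = (23 + (30 - 2340 + 3380)) - 214865 = (23 + 1070) - 214865 = 1093 - 214865 = -213772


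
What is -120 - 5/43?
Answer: -5165/43 ≈ -120.12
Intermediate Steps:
-120 - 5/43 = -5165/43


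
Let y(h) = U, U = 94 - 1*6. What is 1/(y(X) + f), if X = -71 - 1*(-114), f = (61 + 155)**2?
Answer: 1/46744 ≈ 2.1393e-5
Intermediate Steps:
f = 46656 (f = 216**2 = 46656)
X = 43 (X = -71 + 114 = 43)
U = 88 (U = 94 - 6 = 88)
y(h) = 88
1/(y(X) + f) = 1/(88 + 46656) = 1/46744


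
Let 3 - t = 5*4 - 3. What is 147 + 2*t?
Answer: 119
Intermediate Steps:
t = -14 (t = 3 - (5*4 - 3) = 3 - (20 - 3) = 3 - 1*17 = 3 - 17 = -14)
147 + 2*t = 147 + 2*(-14) = 147 - 28 = 119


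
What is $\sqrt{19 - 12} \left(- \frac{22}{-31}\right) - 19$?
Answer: $-19 + \frac{22 \sqrt{7}}{31} \approx -17.122$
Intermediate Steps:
$\sqrt{19 - 12} \left(- \frac{22}{-31}\right) - 19 = \sqrt{7} \left(\left(-22\right) \left(- \frac{1}{31}\right)\right) - 19 = \sqrt{7} \cdot \frac{22}{31} - 19 = \frac{22 \sqrt{7}}{31} - 19 = -19 + \frac{22 \sqrt{7}}{31}$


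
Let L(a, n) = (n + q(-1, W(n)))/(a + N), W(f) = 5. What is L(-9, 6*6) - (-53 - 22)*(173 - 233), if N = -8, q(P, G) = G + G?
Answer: -76546/17 ≈ -4502.7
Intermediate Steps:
q(P, G) = 2*G
L(a, n) = (10 + n)/(-8 + a) (L(a, n) = (n + 2*5)/(a - 8) = (n + 10)/(-8 + a) = (10 + n)/(-8 + a))
L(-9, 6*6) - (-53 - 22)*(173 - 233) = (10 + 6*6)/(-8 - 9) - (-53 - 22)*(173 - 233) = (10 + 36)/(-17) - (-75)*(-60) = -1/17*46 - 1*4500 = -46/17 - 4500 = -76546/17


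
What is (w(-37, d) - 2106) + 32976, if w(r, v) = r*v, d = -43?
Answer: 32461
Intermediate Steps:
(w(-37, d) - 2106) + 32976 = (-37*(-43) - 2106) + 32976 = (1591 - 2106) + 32976 = -515 + 32976 = 32461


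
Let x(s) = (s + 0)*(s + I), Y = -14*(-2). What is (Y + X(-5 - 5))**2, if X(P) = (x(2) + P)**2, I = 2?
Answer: 1024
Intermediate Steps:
Y = 28
x(s) = s*(2 + s) (x(s) = (s + 0)*(s + 2) = s*(2 + s))
X(P) = (8 + P)**2 (X(P) = (2*(2 + 2) + P)**2 = (2*4 + P)**2 = (8 + P)**2)
(Y + X(-5 - 5))**2 = (28 + (8 + (-5 - 5))**2)**2 = (28 + (8 - 10)**2)**2 = (28 + (-2)**2)**2 = (28 + 4)**2 = 32**2 = 1024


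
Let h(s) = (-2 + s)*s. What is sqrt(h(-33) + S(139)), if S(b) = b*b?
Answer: 2*sqrt(5119) ≈ 143.09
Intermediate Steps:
h(s) = s*(-2 + s)
S(b) = b**2
sqrt(h(-33) + S(139)) = sqrt(-33*(-2 - 33) + 139**2) = sqrt(-33*(-35) + 19321) = sqrt(1155 + 19321) = sqrt(20476) = 2*sqrt(5119)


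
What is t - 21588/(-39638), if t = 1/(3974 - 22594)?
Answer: 200964461/369029780 ≈ 0.54457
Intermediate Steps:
t = -1/18620 (t = 1/(-18620) = -1/18620 ≈ -5.3706e-5)
t - 21588/(-39638) = -1/18620 - 21588/(-39638) = -1/18620 - 21588*(-1/39638) = -1/18620 + 10794/19819 = 200964461/369029780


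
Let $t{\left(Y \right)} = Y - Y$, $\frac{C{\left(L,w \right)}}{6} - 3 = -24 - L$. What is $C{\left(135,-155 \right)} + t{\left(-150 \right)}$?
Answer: $-936$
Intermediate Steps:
$C{\left(L,w \right)} = -126 - 6 L$ ($C{\left(L,w \right)} = 18 + 6 \left(-24 - L\right) = 18 - \left(144 + 6 L\right) = -126 - 6 L$)
$t{\left(Y \right)} = 0$
$C{\left(135,-155 \right)} + t{\left(-150 \right)} = \left(-126 - 810\right) + 0 = -936 + 0 = -936$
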